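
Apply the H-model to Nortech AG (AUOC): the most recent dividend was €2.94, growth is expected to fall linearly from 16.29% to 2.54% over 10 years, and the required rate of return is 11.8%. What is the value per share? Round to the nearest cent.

H-model: P₀ = D₀[(1+g_L) + H(g_S−g_L)]/(r−g_L), with H = 10/2 = 5.
P₀ = 2.94 × [(1+0.0254) + 5×(0.1629−0.0254)] / (0.118−0.0254)
   = 2.94 × 1.7129 / 0.0926 = 54.3837

€54.38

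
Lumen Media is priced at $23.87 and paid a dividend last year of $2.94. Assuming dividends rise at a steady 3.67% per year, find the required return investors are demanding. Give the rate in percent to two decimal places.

Rearranging the constant-growth DDM: r = D₁/P₀ + g.
D₁ = 2.94 × (1 + 0.0367) = 3.0479.
r = 3.0479 / 23.87 + 0.0367 = 0.12769 + 0.0367 = 0.16439

16.44%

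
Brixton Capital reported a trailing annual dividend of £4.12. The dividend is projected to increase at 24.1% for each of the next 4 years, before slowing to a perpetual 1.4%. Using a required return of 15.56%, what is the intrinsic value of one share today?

£59.00

Two-stage DDM. Project D₁…D_4 at 0.241, terminal growth 0.014, discount at r = 0.1556.
D_1 = 5.1129
D_2 = 6.3451
D_3 = 7.8743
D_4 = 9.7720
Terminal value at t=4: TV = D_5/(r−g) = 9.9088/(0.1556−0.014) = 69.9776
P₀ = 5.1129/(1+0.1556)^1 + 6.3451/(1+0.1556)^2 + 7.8743/(1+0.1556)^3 + 9.7720/(1+0.1556)^4 + 69.9776/(1+0.1556)^4 = 58.9982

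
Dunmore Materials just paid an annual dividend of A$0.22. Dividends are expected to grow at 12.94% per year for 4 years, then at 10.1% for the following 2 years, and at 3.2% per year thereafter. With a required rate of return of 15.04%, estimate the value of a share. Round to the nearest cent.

Three-stage DDM. Project D₁…D_6; terminal Gordon value at t=6 with g = 0.032; discount at r = 0.1504.
D_1 = 0.2485
D_2 = 0.2806
D_3 = 0.3169
D_4 = 0.3579
D_5 = 0.3941
D_6 = 0.4339
TV_6 = 0.4478/(0.1504−0.032) = 3.7820
P₀ = Σ Dₜ/(1+r)ᵗ + TV_6/(1+r)^6 = 2.8550

A$2.85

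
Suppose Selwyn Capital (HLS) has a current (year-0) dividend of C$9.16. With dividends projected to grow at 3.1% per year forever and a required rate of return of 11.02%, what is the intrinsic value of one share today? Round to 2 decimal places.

C$119.24

Gordon growth model: P₀ = D₁/(r − g). D₁ = 9.16 × (1 + 0.031) = 9.4440.
P₀ = 9.4440 / (0.1102 − 0.031) = 9.4440 / 0.0792 = 119.2419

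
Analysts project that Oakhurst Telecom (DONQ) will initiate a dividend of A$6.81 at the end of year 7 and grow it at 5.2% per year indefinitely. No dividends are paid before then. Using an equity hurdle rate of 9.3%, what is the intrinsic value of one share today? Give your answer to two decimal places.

A$97.42

Deferred-dividend DDM. At t=6 the remaining stream is a growing perpetuity with first payment D_7 = 6.81.
V_6 = D_7/(r−g) = 6.81/(0.093−0.052) = 166.0976
P₀ = V_6/(1+r)^6 = 166.0976/(1+0.093)^6 = 97.4187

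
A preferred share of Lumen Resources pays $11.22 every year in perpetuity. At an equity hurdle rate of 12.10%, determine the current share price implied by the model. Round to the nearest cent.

$92.73

Zero-growth DDM (perpetuity): P₀ = D/r = 11.22 / 0.121 = 92.7273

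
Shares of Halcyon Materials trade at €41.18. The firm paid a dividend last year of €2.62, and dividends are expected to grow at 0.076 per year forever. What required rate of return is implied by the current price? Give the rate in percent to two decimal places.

14.45%

Rearranging the constant-growth DDM: r = D₁/P₀ + g.
D₁ = 2.62 × (1 + 0.076) = 2.8191.
r = 2.8191 / 41.18 + 0.076 = 0.06846 + 0.076 = 0.14446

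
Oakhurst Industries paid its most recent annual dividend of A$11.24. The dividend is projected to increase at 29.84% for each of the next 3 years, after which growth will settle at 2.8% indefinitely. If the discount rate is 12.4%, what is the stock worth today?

Two-stage DDM. Project D₁…D_3 at 0.2984, terminal growth 0.028, discount at r = 0.124.
D_1 = 14.5940
D_2 = 18.9489
D_3 = 24.6032
Terminal value at t=3: TV = D_4/(r−g) = 25.2921/(0.124−0.028) = 263.4594
P₀ = 14.5940/(1+0.124)^1 + 18.9489/(1+0.124)^2 + 24.6032/(1+0.124)^3 + 263.4594/(1+0.124)^3 = 230.8387

A$230.84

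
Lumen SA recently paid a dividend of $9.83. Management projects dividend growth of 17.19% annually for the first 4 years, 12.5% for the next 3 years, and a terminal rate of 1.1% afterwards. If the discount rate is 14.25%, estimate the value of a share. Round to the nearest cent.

$153.44

Three-stage DDM. Project D₁…D_7; terminal Gordon value at t=7 with g = 0.011; discount at r = 0.1425.
D_1 = 11.5198
D_2 = 13.5000
D_3 = 15.8207
D_4 = 18.5403
D_5 = 20.8578
D_6 = 23.4650
D_7 = 26.3981
TV_7 = 26.6885/(0.1425−0.011) = 202.9545
P₀ = Σ Dₜ/(1+r)ᵗ + TV_7/(1+r)^7 = 153.4442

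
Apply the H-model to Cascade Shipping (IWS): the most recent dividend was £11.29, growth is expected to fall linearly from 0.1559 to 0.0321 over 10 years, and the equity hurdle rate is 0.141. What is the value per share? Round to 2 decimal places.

H-model: P₀ = D₀[(1+g_L) + H(g_S−g_L)]/(r−g_L), with H = 10/2 = 5.
P₀ = 11.29 × [(1+0.0321) + 5×(0.1559−0.0321)] / (0.141−0.0321)
   = 11.29 × 1.6511 / 0.1089 = 171.1746

£171.17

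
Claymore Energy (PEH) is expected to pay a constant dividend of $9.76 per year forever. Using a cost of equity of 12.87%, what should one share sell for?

$75.84

Zero-growth DDM (perpetuity): P₀ = D/r = 9.76 / 0.1287 = 75.8353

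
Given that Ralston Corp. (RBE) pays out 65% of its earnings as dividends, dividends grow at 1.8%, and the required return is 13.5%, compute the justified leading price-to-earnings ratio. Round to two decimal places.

5.56

Justified leading P/E = b/(r−g) = 0.65/(0.135−0.018) = 5.5556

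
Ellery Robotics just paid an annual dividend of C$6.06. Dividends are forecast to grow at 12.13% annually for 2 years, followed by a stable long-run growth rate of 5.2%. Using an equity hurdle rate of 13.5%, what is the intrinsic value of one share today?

C$86.87

Two-stage DDM. Project D₁…D_2 at 0.1213, terminal growth 0.052, discount at r = 0.135.
D_1 = 6.7951
D_2 = 7.6193
Terminal value at t=2: TV = D_3/(r−g) = 8.0155/(0.135−0.052) = 96.5726
P₀ = 6.7951/(1+0.135)^1 + 7.6193/(1+0.135)^2 + 96.5726/(1+0.135)^2 = 86.8671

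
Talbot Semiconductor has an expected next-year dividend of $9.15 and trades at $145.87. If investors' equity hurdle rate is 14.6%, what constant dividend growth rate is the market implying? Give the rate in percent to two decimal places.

8.33%

From P₀ = D₁/(r − g), the implied growth is g = r − D₁/P₀.
g = 0.146 − 9.15/145.87 = 0.146 − 0.06273 = 0.08327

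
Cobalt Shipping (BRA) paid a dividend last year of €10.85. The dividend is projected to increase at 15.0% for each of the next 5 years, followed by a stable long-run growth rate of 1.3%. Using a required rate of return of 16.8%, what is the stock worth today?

€117.40

Two-stage DDM. Project D₁…D_5 at 0.15, terminal growth 0.013, discount at r = 0.168.
D_1 = 12.4775
D_2 = 14.3491
D_3 = 16.5015
D_4 = 18.9767
D_5 = 21.8232
Terminal value at t=5: TV = D_6/(r−g) = 22.1069/(0.168−0.013) = 142.6253
P₀ = 12.4775/(1+0.168)^1 + 14.3491/(1+0.168)^2 + 16.5015/(1+0.168)^3 + 18.9767/(1+0.168)^4 + 21.8232/(1+0.168)^5 + 142.6253/(1+0.168)^5 = 117.4047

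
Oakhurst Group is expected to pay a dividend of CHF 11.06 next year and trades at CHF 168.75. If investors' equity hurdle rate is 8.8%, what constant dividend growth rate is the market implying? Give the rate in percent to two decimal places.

2.25%

From P₀ = D₁/(r − g), the implied growth is g = r − D₁/P₀.
g = 0.088 − 11.06/168.75 = 0.088 − 0.06554 = 0.02246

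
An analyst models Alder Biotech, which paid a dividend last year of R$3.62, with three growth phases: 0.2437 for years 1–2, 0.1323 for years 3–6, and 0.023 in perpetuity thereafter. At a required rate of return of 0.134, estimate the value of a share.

R$65.57

Three-stage DDM. Project D₁…D_6; terminal Gordon value at t=6 with g = 0.023; discount at r = 0.134.
D_1 = 4.5022
D_2 = 5.5994
D_3 = 6.3402
D_4 = 7.1790
D_5 = 8.1288
D_6 = 9.2042
TV_6 = 9.4159/(0.134−0.023) = 84.8279
P₀ = Σ Dₜ/(1+r)ᵗ + TV_6/(1+r)^6 = 65.5659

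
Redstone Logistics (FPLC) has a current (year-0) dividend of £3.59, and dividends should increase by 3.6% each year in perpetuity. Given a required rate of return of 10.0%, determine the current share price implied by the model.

Gordon growth model: P₀ = D₁/(r − g). D₁ = 3.59 × (1 + 0.036) = 3.7192.
P₀ = 3.7192 / (0.1 − 0.036) = 3.7192 / 0.064 = 58.1131

£58.11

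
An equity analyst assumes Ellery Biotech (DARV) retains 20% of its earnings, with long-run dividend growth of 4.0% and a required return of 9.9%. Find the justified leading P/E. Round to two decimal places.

13.56

Payout ratio b = 1 − 0.20 = 0.80.
Justified leading P/E = b/(r−g) = 0.80/(0.099−0.04) = 13.5593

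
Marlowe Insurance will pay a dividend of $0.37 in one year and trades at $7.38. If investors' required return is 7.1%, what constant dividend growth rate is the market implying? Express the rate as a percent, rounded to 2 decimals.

From P₀ = D₁/(r − g), the implied growth is g = r − D₁/P₀.
g = 0.071 − 0.37/7.38 = 0.071 − 0.05014 = 0.02086

2.09%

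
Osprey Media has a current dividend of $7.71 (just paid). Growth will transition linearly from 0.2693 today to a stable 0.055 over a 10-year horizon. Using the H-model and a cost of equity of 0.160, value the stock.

H-model: P₀ = D₀[(1+g_L) + H(g_S−g_L)]/(r−g_L), with H = 10/2 = 5.
P₀ = 7.71 × [(1+0.055) + 5×(0.2693−0.055)] / (0.16−0.055)
   = 7.71 × 2.1265 / 0.105 = 156.1459

$156.15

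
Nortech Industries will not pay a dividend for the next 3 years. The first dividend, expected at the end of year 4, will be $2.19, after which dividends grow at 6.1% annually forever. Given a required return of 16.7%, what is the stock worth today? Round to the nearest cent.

$13.00

Deferred-dividend DDM. At t=3 the remaining stream is a growing perpetuity with first payment D_4 = 2.19.
V_3 = D_4/(r−g) = 2.19/(0.167−0.061) = 20.6604
P₀ = V_3/(1+r)^3 = 20.6604/(1+0.167)^3 = 12.9995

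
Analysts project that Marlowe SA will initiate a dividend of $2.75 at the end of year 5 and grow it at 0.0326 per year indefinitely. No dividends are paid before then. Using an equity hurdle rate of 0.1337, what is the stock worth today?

Deferred-dividend DDM. At t=4 the remaining stream is a growing perpetuity with first payment D_5 = 2.75.
V_4 = D_5/(r−g) = 2.75/(0.1337−0.0326) = 27.2008
P₀ = V_4/(1+r)^4 = 27.2008/(1+0.1337)^4 = 16.4660

$16.47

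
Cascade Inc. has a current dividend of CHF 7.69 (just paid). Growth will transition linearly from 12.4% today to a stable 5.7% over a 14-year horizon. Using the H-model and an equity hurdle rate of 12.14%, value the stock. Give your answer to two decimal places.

H-model: P₀ = D₀[(1+g_L) + H(g_S−g_L)]/(r−g_L), with H = 14/2 = 7.
P₀ = 7.69 × [(1+0.057) + 7×(0.124−0.057)] / (0.1214−0.057)
   = 7.69 × 1.5260 / 0.0644 = 182.2196

CHF 182.22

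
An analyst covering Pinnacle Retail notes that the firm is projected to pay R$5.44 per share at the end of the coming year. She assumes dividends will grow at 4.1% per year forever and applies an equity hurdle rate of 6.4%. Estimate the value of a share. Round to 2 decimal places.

R$236.52

Gordon growth model: P₀ = D₁/(r − g), with D₁ = 5.44 given directly.
P₀ = 5.4400 / (0.064 − 0.041) = 5.4400 / 0.023 = 236.5217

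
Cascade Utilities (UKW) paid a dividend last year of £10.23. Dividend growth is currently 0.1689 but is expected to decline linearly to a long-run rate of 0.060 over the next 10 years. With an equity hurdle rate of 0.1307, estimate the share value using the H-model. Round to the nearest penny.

H-model: P₀ = D₀[(1+g_L) + H(g_S−g_L)]/(r−g_L), with H = 10/2 = 5.
P₀ = 10.23 × [(1+0.06) + 5×(0.1689−0.06)] / (0.1307−0.06)
   = 10.23 × 1.6045 / 0.0707 = 232.1646

£232.16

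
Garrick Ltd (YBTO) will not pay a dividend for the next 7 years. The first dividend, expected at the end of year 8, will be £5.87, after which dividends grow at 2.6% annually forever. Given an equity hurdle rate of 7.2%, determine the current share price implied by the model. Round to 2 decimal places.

£78.44

Deferred-dividend DDM. At t=7 the remaining stream is a growing perpetuity with first payment D_8 = 5.87.
V_7 = D_8/(r−g) = 5.87/(0.072−0.026) = 127.6087
P₀ = V_7/(1+r)^7 = 127.6087/(1+0.072)^7 = 78.4362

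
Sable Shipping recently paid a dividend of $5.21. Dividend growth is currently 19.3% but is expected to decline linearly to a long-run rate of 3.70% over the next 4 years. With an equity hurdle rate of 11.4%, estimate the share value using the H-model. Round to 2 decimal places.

H-model: P₀ = D₀[(1+g_L) + H(g_S−g_L)]/(r−g_L), with H = 4/2 = 2.
P₀ = 5.21 × [(1+0.037) + 2×(0.193−0.037)] / (0.114−0.037)
   = 5.21 × 1.3490 / 0.077 = 91.2765

$91.28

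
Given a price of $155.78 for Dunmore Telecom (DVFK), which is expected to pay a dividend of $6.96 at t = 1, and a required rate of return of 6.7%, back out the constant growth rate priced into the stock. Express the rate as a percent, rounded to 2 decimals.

From P₀ = D₁/(r − g), the implied growth is g = r − D₁/P₀.
g = 0.067 − 6.96/155.78 = 0.067 − 0.04468 = 0.02232

2.23%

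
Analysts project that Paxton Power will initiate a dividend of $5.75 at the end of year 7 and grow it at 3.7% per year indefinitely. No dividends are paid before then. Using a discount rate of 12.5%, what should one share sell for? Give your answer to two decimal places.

$32.23

Deferred-dividend DDM. At t=6 the remaining stream is a growing perpetuity with first payment D_7 = 5.75.
V_6 = D_7/(r−g) = 5.75/(0.125−0.037) = 65.3409
P₀ = V_6/(1+r)^6 = 65.3409/(1+0.125)^6 = 32.2307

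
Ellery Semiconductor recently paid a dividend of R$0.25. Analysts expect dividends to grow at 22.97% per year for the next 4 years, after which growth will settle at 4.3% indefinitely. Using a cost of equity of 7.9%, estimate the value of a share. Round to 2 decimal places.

Two-stage DDM. Project D₁…D_4 at 0.2297, terminal growth 0.043, discount at r = 0.079.
D_1 = 0.3074
D_2 = 0.3780
D_3 = 0.4649
D_4 = 0.5717
Terminal value at t=4: TV = D_5/(r−g) = 0.5962/(0.079−0.043) = 16.5622
P₀ = 0.3074/(1+0.079)^1 + 0.3780/(1+0.079)^2 + 0.4649/(1+0.079)^3 + 0.5717/(1+0.079)^4 + 16.5622/(1+0.079)^4 = 13.6204

R$13.62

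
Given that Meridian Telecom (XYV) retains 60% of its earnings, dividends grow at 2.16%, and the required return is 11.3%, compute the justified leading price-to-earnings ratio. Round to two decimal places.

Payout ratio b = 1 − 0.60 = 0.40.
Justified leading P/E = b/(r−g) = 0.40/(0.113−0.0216) = 4.3764

4.38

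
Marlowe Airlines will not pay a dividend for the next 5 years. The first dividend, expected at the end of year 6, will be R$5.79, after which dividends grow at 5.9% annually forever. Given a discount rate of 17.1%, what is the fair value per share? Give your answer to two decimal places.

R$23.48

Deferred-dividend DDM. At t=5 the remaining stream is a growing perpetuity with first payment D_6 = 5.79.
V_5 = D_6/(r−g) = 5.79/(0.171−0.059) = 51.6964
P₀ = V_5/(1+r)^5 = 51.6964/(1+0.171)^5 = 23.4788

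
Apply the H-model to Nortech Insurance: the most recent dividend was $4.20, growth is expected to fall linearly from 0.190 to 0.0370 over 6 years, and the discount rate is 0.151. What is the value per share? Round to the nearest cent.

$55.12

H-model: P₀ = D₀[(1+g_L) + H(g_S−g_L)]/(r−g_L), with H = 6/2 = 3.
P₀ = 4.20 × [(1+0.037) + 3×(0.19−0.037)] / (0.151−0.037)
   = 4.20 × 1.4960 / 0.114 = 55.1158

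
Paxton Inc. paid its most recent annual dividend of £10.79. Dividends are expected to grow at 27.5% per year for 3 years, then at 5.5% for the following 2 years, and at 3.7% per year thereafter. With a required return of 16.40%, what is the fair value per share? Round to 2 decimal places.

£158.57

Three-stage DDM. Project D₁…D_5; terminal Gordon value at t=5 with g = 0.037; discount at r = 0.164.
D_1 = 13.7572
D_2 = 17.5405
D_3 = 22.3641
D_4 = 23.5942
D_5 = 24.8918
TV_5 = 25.8128/(0.164−0.037) = 203.2507
P₀ = Σ Dₜ/(1+r)ᵗ + TV_5/(1+r)^5 = 158.5662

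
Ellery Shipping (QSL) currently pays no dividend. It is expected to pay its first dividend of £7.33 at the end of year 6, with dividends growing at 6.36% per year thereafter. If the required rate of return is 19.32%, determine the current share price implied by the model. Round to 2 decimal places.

£23.38

Deferred-dividend DDM. At t=5 the remaining stream is a growing perpetuity with first payment D_6 = 7.33.
V_5 = D_6/(r−g) = 7.33/(0.1932−0.0636) = 56.5586
P₀ = V_5/(1+r)^5 = 56.5586/(1+0.1932)^5 = 23.3848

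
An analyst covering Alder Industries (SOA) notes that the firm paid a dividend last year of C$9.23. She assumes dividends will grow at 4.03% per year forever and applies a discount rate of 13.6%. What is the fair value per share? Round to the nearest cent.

C$100.33

Gordon growth model: P₀ = D₁/(r − g). D₁ = 9.23 × (1 + 0.0403) = 9.6020.
P₀ = 9.6020 / (0.136 − 0.0403) = 9.6020 / 0.0957 = 100.3341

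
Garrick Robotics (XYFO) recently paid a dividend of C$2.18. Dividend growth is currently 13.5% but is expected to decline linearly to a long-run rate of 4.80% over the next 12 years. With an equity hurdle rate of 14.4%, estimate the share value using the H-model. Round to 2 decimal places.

C$35.65

H-model: P₀ = D₀[(1+g_L) + H(g_S−g_L)]/(r−g_L), with H = 12/2 = 6.
P₀ = 2.18 × [(1+0.048) + 6×(0.135−0.048)] / (0.144−0.048)
   = 2.18 × 1.5700 / 0.096 = 35.6521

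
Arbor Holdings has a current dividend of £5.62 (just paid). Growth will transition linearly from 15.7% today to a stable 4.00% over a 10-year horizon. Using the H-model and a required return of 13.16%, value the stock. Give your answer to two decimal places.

£99.70

H-model: P₀ = D₀[(1+g_L) + H(g_S−g_L)]/(r−g_L), with H = 10/2 = 5.
P₀ = 5.62 × [(1+0.04) + 5×(0.157−0.04)] / (0.1316−0.04)
   = 5.62 × 1.6250 / 0.0916 = 99.6998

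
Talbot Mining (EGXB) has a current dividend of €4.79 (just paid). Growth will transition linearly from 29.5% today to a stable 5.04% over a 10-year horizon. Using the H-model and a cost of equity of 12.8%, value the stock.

H-model: P₀ = D₀[(1+g_L) + H(g_S−g_L)]/(r−g_L), with H = 10/2 = 5.
P₀ = 4.79 × [(1+0.0504) + 5×(0.295−0.0504)] / (0.128−0.0504)
   = 4.79 × 2.2734 / 0.0776 = 140.3297

€140.33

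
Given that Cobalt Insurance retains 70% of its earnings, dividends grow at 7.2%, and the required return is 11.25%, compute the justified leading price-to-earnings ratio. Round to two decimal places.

Payout ratio b = 1 − 0.70 = 0.30.
Justified leading P/E = b/(r−g) = 0.30/(0.1125−0.072) = 7.4074

7.41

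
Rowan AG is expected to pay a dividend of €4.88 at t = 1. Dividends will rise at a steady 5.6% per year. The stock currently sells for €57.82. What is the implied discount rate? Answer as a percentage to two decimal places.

Rearranging the constant-growth DDM: r = D₁/P₀ + g.
r = 4.8800 / 57.82 + 0.056 = 0.08440 + 0.056 = 0.14040

14.04%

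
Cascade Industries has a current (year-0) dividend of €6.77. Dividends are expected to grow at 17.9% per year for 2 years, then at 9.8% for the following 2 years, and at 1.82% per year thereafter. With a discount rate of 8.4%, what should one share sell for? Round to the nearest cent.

Three-stage DDM. Project D₁…D_4; terminal Gordon value at t=4 with g = 0.0182; discount at r = 0.084.
D_1 = 7.9818
D_2 = 9.4106
D_3 = 10.3328
D_4 = 11.3454
TV_4 = 11.5519/(0.084−0.0182) = 175.5610
P₀ = Σ Dₜ/(1+r)ᵗ + TV_4/(1+r)^4 = 158.8492

€158.85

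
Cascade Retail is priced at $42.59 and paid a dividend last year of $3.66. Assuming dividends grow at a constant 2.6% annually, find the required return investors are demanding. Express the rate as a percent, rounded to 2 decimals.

11.42%

Rearranging the constant-growth DDM: r = D₁/P₀ + g.
D₁ = 3.66 × (1 + 0.026) = 3.7552.
r = 3.7552 / 42.59 + 0.026 = 0.08817 + 0.026 = 0.11417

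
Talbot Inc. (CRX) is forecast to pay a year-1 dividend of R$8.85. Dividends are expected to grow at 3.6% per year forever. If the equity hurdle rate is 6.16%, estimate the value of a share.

Gordon growth model: P₀ = D₁/(r − g), with D₁ = 8.85 given directly.
P₀ = 8.8500 / (0.0616 − 0.036) = 8.8500 / 0.0256 = 345.7031

R$345.70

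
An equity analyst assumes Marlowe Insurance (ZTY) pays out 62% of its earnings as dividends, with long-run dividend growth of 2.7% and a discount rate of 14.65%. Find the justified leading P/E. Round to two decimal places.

5.19

Justified leading P/E = b/(r−g) = 0.62/(0.1465−0.027) = 5.1883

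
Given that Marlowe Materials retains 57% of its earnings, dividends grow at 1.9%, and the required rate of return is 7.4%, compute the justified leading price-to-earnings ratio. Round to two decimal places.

Payout ratio b = 1 − 0.57 = 0.43.
Justified leading P/E = b/(r−g) = 0.43/(0.074−0.019) = 7.8182

7.82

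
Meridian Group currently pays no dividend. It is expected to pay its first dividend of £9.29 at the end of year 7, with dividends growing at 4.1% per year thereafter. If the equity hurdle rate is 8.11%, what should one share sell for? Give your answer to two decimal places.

£145.10

Deferred-dividend DDM. At t=6 the remaining stream is a growing perpetuity with first payment D_7 = 9.29.
V_6 = D_7/(r−g) = 9.29/(0.0811−0.041) = 231.6708
P₀ = V_6/(1+r)^6 = 231.6708/(1+0.0811)^6 = 145.1029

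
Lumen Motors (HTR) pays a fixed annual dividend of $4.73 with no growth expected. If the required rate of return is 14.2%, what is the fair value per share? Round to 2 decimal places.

Zero-growth DDM (perpetuity): P₀ = D/r = 4.73 / 0.142 = 33.3099

$33.31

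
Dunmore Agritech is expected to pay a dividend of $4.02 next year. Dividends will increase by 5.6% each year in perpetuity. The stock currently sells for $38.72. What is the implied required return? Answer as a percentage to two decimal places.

15.98%

Rearranging the constant-growth DDM: r = D₁/P₀ + g.
r = 4.0200 / 38.72 + 0.056 = 0.10382 + 0.056 = 0.15982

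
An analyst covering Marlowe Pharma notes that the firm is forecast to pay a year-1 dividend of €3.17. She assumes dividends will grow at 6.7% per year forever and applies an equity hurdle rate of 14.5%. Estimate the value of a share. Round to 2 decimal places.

€40.64

Gordon growth model: P₀ = D₁/(r − g), with D₁ = 3.17 given directly.
P₀ = 3.1700 / (0.145 − 0.067) = 3.1700 / 0.078 = 40.6410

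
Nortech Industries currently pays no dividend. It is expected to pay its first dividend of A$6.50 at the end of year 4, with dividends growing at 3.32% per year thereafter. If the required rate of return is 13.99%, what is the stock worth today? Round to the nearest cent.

Deferred-dividend DDM. At t=3 the remaining stream is a growing perpetuity with first payment D_4 = 6.50.
V_3 = D_4/(r−g) = 6.50/(0.1399−0.0332) = 60.9185
P₀ = V_3/(1+r)^3 = 60.9185/(1+0.1399)^3 = 41.1290

A$41.13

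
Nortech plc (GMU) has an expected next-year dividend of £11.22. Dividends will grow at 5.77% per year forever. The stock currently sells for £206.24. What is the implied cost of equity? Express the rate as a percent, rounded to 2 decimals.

Rearranging the constant-growth DDM: r = D₁/P₀ + g.
r = 11.2200 / 206.24 + 0.0577 = 0.05440 + 0.0577 = 0.11210

11.21%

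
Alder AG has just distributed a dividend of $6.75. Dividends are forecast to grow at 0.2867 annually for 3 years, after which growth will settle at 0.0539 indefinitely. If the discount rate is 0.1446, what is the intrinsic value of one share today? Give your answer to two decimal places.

Two-stage DDM. Project D₁…D_3 at 0.2867, terminal growth 0.0539, discount at r = 0.1446.
D_1 = 8.6852
D_2 = 11.1753
D_3 = 14.3792
Terminal value at t=3: TV = D_4/(r−g) = 15.1543/(0.1446−0.0539) = 167.0813
P₀ = 8.6852/(1+0.1446)^1 + 11.1753/(1+0.1446)^2 + 14.3792/(1+0.1446)^3 + 167.0813/(1+0.1446)^3 = 137.1279

$137.13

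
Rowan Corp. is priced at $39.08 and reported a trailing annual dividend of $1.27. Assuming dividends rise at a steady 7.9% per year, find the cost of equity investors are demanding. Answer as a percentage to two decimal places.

11.41%

Rearranging the constant-growth DDM: r = D₁/P₀ + g.
D₁ = 1.27 × (1 + 0.079) = 1.3703.
r = 1.3703 / 39.08 + 0.079 = 0.03506 + 0.079 = 0.11406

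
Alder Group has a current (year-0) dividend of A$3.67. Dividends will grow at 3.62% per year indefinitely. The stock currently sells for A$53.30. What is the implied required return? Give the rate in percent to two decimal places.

Rearranging the constant-growth DDM: r = D₁/P₀ + g.
D₁ = 3.67 × (1 + 0.0362) = 3.8029.
r = 3.8029 / 53.30 + 0.0362 = 0.07135 + 0.0362 = 0.10755

10.75%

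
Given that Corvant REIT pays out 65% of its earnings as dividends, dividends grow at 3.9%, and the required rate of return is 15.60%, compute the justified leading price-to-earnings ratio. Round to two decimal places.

Justified leading P/E = b/(r−g) = 0.65/(0.156−0.039) = 5.5556

5.56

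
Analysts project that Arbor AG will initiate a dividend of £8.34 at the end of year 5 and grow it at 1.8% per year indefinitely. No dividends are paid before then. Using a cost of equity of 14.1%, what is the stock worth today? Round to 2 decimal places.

Deferred-dividend DDM. At t=4 the remaining stream is a growing perpetuity with first payment D_5 = 8.34.
V_4 = D_5/(r−g) = 8.34/(0.141−0.018) = 67.8049
P₀ = V_4/(1+r)^4 = 67.8049/(1+0.141)^4 = 40.0054

£40.01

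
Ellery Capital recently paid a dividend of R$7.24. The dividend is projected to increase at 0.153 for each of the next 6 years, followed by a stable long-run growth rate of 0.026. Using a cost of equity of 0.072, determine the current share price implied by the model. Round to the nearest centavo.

R$306.49

Two-stage DDM. Project D₁…D_6 at 0.153, terminal growth 0.026, discount at r = 0.072.
D_1 = 8.3477
D_2 = 9.6249
D_3 = 11.0975
D_4 = 12.7955
D_5 = 14.7532
D_6 = 17.0104
Terminal value at t=6: TV = D_7/(r−g) = 17.4527/(0.072−0.026) = 379.4058
P₀ = 8.3477/(1+0.072)^1 + 9.6249/(1+0.072)^2 + 11.0975/(1+0.072)^3 + 12.7955/(1+0.072)^4 + 14.7532/(1+0.072)^5 + 17.0104/(1+0.072)^6 + 379.4058/(1+0.072)^6 = 306.4865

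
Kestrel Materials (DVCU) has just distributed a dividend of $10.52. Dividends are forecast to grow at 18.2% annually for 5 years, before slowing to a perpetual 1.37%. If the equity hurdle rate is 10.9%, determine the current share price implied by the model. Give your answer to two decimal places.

Two-stage DDM. Project D₁…D_5 at 0.182, terminal growth 0.0137, discount at r = 0.109.
D_1 = 12.4346
D_2 = 14.6977
D_3 = 17.3727
D_4 = 20.5346
D_5 = 24.2719
Terminal value at t=5: TV = D_6/(r−g) = 24.6044/(0.109−0.0137) = 258.1783
P₀ = 12.4346/(1+0.109)^1 + 14.6977/(1+0.109)^2 + 17.3727/(1+0.109)^3 + 20.5346/(1+0.109)^4 + 24.2719/(1+0.109)^5 + 258.1783/(1+0.109)^5 = 217.8533

$217.85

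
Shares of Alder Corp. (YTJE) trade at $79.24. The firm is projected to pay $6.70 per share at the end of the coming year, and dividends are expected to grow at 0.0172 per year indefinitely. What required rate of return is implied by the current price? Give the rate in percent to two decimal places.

Rearranging the constant-growth DDM: r = D₁/P₀ + g.
r = 6.7000 / 79.24 + 0.0172 = 0.08455 + 0.0172 = 0.10175

10.18%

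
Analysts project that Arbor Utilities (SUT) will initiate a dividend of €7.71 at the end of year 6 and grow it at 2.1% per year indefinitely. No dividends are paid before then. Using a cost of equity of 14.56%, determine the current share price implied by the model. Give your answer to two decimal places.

Deferred-dividend DDM. At t=5 the remaining stream is a growing perpetuity with first payment D_6 = 7.71.
V_5 = D_6/(r−g) = 7.71/(0.1456−0.021) = 61.8780
P₀ = V_5/(1+r)^5 = 61.8780/(1+0.1456)^5 = 31.3597

€31.36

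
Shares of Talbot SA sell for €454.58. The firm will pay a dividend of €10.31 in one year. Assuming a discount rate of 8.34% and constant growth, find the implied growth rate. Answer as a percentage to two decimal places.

6.07%

From P₀ = D₁/(r − g), the implied growth is g = r − D₁/P₀.
g = 0.0834 − 10.31/454.58 = 0.0834 − 0.02268 = 0.06072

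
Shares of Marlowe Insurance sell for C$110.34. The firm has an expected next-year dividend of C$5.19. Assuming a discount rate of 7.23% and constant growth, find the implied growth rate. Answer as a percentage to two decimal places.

From P₀ = D₁/(r − g), the implied growth is g = r − D₁/P₀.
g = 0.0723 − 5.19/110.34 = 0.0723 − 0.04704 = 0.02526

2.53%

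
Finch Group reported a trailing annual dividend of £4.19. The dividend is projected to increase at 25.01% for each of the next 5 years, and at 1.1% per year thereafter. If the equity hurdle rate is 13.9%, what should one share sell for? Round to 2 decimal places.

£80.64

Two-stage DDM. Project D₁…D_5 at 0.2501, terminal growth 0.011, discount at r = 0.139.
D_1 = 5.2379
D_2 = 6.5479
D_3 = 8.1856
D_4 = 10.2328
D_5 = 12.7920
Terminal value at t=5: TV = D_6/(r−g) = 12.9327/(0.139−0.011) = 101.0367
P₀ = 5.2379/(1+0.139)^1 + 6.5479/(1+0.139)^2 + 8.1856/(1+0.139)^3 + 10.2328/(1+0.139)^4 + 12.7920/(1+0.139)^5 + 101.0367/(1+0.139)^5 = 80.6445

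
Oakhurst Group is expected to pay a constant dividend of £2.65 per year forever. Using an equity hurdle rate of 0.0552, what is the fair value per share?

Zero-growth DDM (perpetuity): P₀ = D/r = 2.65 / 0.0552 = 48.0072

£48.01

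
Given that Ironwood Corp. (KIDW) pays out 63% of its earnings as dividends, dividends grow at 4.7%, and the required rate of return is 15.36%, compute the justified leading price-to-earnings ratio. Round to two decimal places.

Justified leading P/E = b/(r−g) = 0.63/(0.1536−0.047) = 5.9099

5.91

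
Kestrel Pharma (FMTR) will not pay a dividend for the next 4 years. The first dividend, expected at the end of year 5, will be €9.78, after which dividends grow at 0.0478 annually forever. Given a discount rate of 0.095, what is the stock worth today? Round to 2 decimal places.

Deferred-dividend DDM. At t=4 the remaining stream is a growing perpetuity with first payment D_5 = 9.78.
V_4 = D_5/(r−g) = 9.78/(0.095−0.0478) = 207.2034
P₀ = V_4/(1+r)^4 = 207.2034/(1+0.095)^4 = 144.1254

€144.13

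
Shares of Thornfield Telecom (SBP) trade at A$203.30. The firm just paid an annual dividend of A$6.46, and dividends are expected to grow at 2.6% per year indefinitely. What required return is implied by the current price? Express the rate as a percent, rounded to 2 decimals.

5.86%

Rearranging the constant-growth DDM: r = D₁/P₀ + g.
D₁ = 6.46 × (1 + 0.026) = 6.6280.
r = 6.6280 / 203.30 + 0.026 = 0.03260 + 0.026 = 0.05860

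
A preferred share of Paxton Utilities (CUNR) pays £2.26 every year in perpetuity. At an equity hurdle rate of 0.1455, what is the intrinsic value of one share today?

Zero-growth DDM (perpetuity): P₀ = D/r = 2.26 / 0.1455 = 15.5326

£15.53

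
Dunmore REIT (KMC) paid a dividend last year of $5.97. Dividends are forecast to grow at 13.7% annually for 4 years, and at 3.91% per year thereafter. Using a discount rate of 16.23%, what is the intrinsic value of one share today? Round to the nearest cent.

$68.72

Two-stage DDM. Project D₁…D_4 at 0.137, terminal growth 0.0391, discount at r = 0.1623.
D_1 = 6.7879
D_2 = 7.7178
D_3 = 8.7752
D_4 = 9.9774
Terminal value at t=4: TV = D_5/(r−g) = 10.3675/(0.1623−0.0391) = 84.1517
P₀ = 6.7879/(1+0.1623)^1 + 7.7178/(1+0.1623)^2 + 8.7752/(1+0.1623)^3 + 9.9774/(1+0.1623)^4 + 84.1517/(1+0.1623)^4 = 68.7179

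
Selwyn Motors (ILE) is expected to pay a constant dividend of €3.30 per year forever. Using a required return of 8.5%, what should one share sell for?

Zero-growth DDM (perpetuity): P₀ = D/r = 3.30 / 0.085 = 38.8235

€38.82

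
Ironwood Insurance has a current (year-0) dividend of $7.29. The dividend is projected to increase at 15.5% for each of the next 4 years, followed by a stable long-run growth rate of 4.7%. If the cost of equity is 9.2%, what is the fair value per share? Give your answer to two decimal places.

$245.89

Two-stage DDM. Project D₁…D_4 at 0.155, terminal growth 0.047, discount at r = 0.092.
D_1 = 8.4200
D_2 = 9.7250
D_3 = 11.2324
D_4 = 12.9734
Terminal value at t=4: TV = D_5/(r−g) = 13.5832/(0.092−0.047) = 301.8489
P₀ = 8.4200/(1+0.092)^1 + 9.7250/(1+0.092)^2 + 11.2324/(1+0.092)^3 + 12.9734/(1+0.092)^4 + 301.8489/(1+0.092)^4 = 245.8906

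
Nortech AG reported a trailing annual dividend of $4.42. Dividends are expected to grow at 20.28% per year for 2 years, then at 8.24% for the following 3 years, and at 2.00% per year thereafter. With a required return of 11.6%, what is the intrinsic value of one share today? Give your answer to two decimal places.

Three-stage DDM. Project D₁…D_5; terminal Gordon value at t=5 with g = 0.02; discount at r = 0.116.
D_1 = 5.3164
D_2 = 6.3945
D_3 = 6.9214
D_4 = 7.4918
D_5 = 8.1091
TV_5 = 8.2713/(0.116−0.02) = 86.1591
P₀ = Σ Dₜ/(1+r)ᵗ + TV_5/(1+r)^5 = 74.1634

$74.16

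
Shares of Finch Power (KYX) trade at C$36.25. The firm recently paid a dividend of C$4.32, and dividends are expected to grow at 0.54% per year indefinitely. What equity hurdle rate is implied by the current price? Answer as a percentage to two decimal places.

Rearranging the constant-growth DDM: r = D₁/P₀ + g.
D₁ = 4.32 × (1 + 0.0054) = 4.3433.
r = 4.3433 / 36.25 + 0.0054 = 0.11982 + 0.0054 = 0.12522

12.52%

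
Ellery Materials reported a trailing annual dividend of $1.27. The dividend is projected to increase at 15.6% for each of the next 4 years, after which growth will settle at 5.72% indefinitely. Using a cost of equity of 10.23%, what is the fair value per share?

Two-stage DDM. Project D₁…D_4 at 0.156, terminal growth 0.0572, discount at r = 0.1023.
D_1 = 1.4681
D_2 = 1.6971
D_3 = 1.9619
D_4 = 2.2680
Terminal value at t=4: TV = D_5/(r−g) = 2.3977/(0.1023−0.0572) = 53.1638
P₀ = 1.4681/(1+0.1023)^1 + 1.6971/(1+0.1023)^2 + 1.9619/(1+0.1023)^3 + 2.2680/(1+0.1023)^4 + 53.1638/(1+0.1023)^4 = 41.7390

$41.74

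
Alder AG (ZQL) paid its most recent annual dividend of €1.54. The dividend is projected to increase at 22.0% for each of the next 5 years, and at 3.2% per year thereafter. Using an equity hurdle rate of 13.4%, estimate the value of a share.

€32.10

Two-stage DDM. Project D₁…D_5 at 0.22, terminal growth 0.032, discount at r = 0.134.
D_1 = 1.8788
D_2 = 2.2921
D_3 = 2.7964
D_4 = 3.4116
D_5 = 4.1622
Terminal value at t=5: TV = D_6/(r−g) = 4.2954/(0.134−0.032) = 42.1114
P₀ = 1.8788/(1+0.134)^1 + 2.2921/(1+0.134)^2 + 2.7964/(1+0.134)^3 + 3.4116/(1+0.134)^4 + 4.1622/(1+0.134)^5 + 42.1114/(1+0.134)^5 = 32.0955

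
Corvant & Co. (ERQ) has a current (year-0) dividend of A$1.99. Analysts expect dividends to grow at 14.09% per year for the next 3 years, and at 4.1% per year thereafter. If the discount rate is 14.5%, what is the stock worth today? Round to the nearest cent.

Two-stage DDM. Project D₁…D_3 at 0.1409, terminal growth 0.041, discount at r = 0.145.
D_1 = 2.2704
D_2 = 2.5903
D_3 = 2.9553
Terminal value at t=3: TV = D_4/(r−g) = 3.0764/(0.145−0.041) = 29.5810
P₀ = 2.2704/(1+0.145)^1 + 2.5903/(1+0.145)^2 + 2.9553/(1+0.145)^3 + 29.5810/(1+0.145)^3 = 25.6333

A$25.63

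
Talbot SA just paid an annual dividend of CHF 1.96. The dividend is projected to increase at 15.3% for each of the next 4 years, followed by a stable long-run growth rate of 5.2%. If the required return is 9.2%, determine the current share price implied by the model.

CHF 73.07

Two-stage DDM. Project D₁…D_4 at 0.153, terminal growth 0.052, discount at r = 0.092.
D_1 = 2.2599
D_2 = 2.6056
D_3 = 3.0043
D_4 = 3.4640
Terminal value at t=4: TV = D_5/(r−g) = 3.6441/(0.092−0.052) = 91.1022
P₀ = 2.2599/(1+0.092)^1 + 2.6056/(1+0.092)^2 + 3.0043/(1+0.092)^3 + 3.4640/(1+0.092)^4 + 91.1022/(1+0.092)^4 = 73.0654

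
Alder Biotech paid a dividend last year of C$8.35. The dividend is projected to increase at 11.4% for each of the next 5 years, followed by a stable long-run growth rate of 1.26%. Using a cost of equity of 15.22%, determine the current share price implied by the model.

Two-stage DDM. Project D₁…D_5 at 0.114, terminal growth 0.0126, discount at r = 0.1522.
D_1 = 9.3019
D_2 = 10.3623
D_3 = 11.5436
D_4 = 12.8596
D_5 = 14.3256
Terminal value at t=5: TV = D_6/(r−g) = 14.5061/(0.1522−0.0126) = 103.9118
P₀ = 9.3019/(1+0.1522)^1 + 10.3623/(1+0.1522)^2 + 11.5436/(1+0.1522)^3 + 12.8596/(1+0.1522)^4 + 14.3256/(1+0.1522)^5 + 103.9118/(1+0.1522)^5 = 88.9477

C$88.95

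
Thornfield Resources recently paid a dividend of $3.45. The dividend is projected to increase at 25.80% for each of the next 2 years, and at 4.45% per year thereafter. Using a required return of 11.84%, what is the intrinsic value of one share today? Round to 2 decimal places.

Two-stage DDM. Project D₁…D_2 at 0.258, terminal growth 0.0445, discount at r = 0.1184.
D_1 = 4.3401
D_2 = 5.4598
Terminal value at t=2: TV = D_3/(r−g) = 5.7028/(0.1184−0.0445) = 77.1693
P₀ = 4.3401/(1+0.1184)^1 + 5.4598/(1+0.1184)^2 + 77.1693/(1+0.1184)^2 = 69.9407

$69.94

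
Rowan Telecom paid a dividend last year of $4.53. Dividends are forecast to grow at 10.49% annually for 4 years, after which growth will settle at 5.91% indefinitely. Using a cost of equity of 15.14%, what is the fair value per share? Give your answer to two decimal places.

Two-stage DDM. Project D₁…D_4 at 0.1049, terminal growth 0.0591, discount at r = 0.1514.
D_1 = 5.0052
D_2 = 5.5302
D_3 = 6.1104
D_4 = 6.7513
Terminal value at t=4: TV = D_5/(r−g) = 7.1503/(0.1514−0.0591) = 77.4685
P₀ = 5.0052/(1+0.1514)^1 + 5.5302/(1+0.1514)^2 + 6.1104/(1+0.1514)^3 + 6.7513/(1+0.1514)^4 + 77.4685/(1+0.1514)^4 = 60.4408

$60.44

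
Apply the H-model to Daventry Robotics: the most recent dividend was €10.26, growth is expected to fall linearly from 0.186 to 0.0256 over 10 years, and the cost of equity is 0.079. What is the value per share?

H-model: P₀ = D₀[(1+g_L) + H(g_S−g_L)]/(r−g_L), with H = 10/2 = 5.
P₀ = 10.26 × [(1+0.0256) + 5×(0.186−0.0256)] / (0.079−0.0256)
   = 10.26 × 1.8276 / 0.0534 = 351.1456

€351.15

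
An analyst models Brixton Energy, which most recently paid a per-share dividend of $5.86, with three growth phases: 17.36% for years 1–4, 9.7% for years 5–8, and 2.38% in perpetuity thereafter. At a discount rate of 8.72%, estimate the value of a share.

Three-stage DDM. Project D₁…D_8; terminal Gordon value at t=8 with g = 0.0238; discount at r = 0.0872.
D_1 = 6.8773
D_2 = 8.0712
D_3 = 9.4724
D_4 = 11.1168
D_5 = 12.1951
D_6 = 13.3780
D_7 = 14.6757
D_8 = 16.0992
TV_8 = 16.4824/(0.0872−0.0238) = 259.9743
P₀ = Σ Dₜ/(1+r)ᵗ + TV_8/(1+r)^8 = 194.2179

$194.22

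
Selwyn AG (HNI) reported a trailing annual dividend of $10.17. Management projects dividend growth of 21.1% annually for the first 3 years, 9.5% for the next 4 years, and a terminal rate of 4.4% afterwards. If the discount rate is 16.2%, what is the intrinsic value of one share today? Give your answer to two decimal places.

$153.25

Three-stage DDM. Project D₁…D_7; terminal Gordon value at t=7 with g = 0.044; discount at r = 0.162.
D_1 = 12.3159
D_2 = 14.9145
D_3 = 18.0615
D_4 = 19.7773
D_5 = 21.6562
D_6 = 23.7135
D_7 = 25.9663
TV_7 = 27.1088/(0.162−0.044) = 229.7356
P₀ = Σ Dₜ/(1+r)ᵗ + TV_7/(1+r)^7 = 153.2498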